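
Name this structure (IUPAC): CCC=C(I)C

2-iodopent-2-ene

The longest chain bearing the multiple bond is 5 carbons long (pentane).
A C=C double bond in the chain gives the infix -ene-.
Number the chain so that numbering from this end puts the double bond at C-2 rather than C-3.
With this numbering: the double bond between C-2 and C-3; an iodo group at C-2.
Assembling the pieces gives 2-iodopent-2-ene.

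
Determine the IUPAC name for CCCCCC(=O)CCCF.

The longest carbon chain that includes the carbonyl has 9 carbons, so the parent hydride is nonane.
The highest-priority functional group is a ketone (C=O on an internal carbon), so the name ends in -one.
The numbering direction is chosen so that numbering from this end puts the carbonyl group at C-4 rather than C-6.
This places the carbonyl at C-4; a fluoro group at C-1.
Putting it together: 1-fluorononan-4-one.

1-fluorononan-4-one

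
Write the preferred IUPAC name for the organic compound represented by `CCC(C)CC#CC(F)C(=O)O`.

2-fluoro-6-methyloct-3-ynoic acid

The longest carbon chain that includes the –COOH group and the multiple bond has 8 carbons, so the parent hydride is octane.
The highest-priority functional group is a carboxylic acid (terminal –COOH), so the name ends in -oic acid.
The chain contains a C≡C triple bond, so the unsaturation ending is -yne.
Number the chain so that the carboxylic acid carbon is C-1 by definition.
With this numbering: the triple bond between C-3 and C-4; a fluoro group at C-2; a methyl group at C-6.
Substituent prefixes are cited in alphabetical order (multiplying prefixes like di-/tri- are ignored for ordering).
Putting it together: 2-fluoro-6-methyloct-3-ynoic acid.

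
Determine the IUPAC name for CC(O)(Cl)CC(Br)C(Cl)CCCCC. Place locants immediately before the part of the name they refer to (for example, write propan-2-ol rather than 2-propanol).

4-bromo-2,5-dichlorodecan-2-ol

Counting along the main chain through the –OH group gives 10 carbons: the parent is decane.
An alcohol (–OH) is the principal characteristic group, giving the suffix -ol.
Choose the numbering such that numbering from this end puts the hydroxyl group at C-2 rather than C-9.
With this numbering: the hydroxyl at C-2; a bromo group at C-4; chloro groups at C-2 and C-5.
Substituent prefixes are cited in alphabetical order (multiplying prefixes like di-/tri- are ignored for ordering).
The name is 4-bromo-2,5-dichlorodecan-2-ol.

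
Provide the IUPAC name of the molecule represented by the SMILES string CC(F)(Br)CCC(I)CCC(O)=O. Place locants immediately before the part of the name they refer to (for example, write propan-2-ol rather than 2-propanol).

7-bromo-7-fluoro-4-iodooctanoic acid

The longest chain bearing the –COOH group is 8 carbons long (octane).
A carboxylic acid (terminal –COOH) is the principal characteristic group, giving the suffix -oic acid.
Number the chain so that the carboxylic acid carbon is C-1 by definition.
That gives a bromo group at C-7; a fluoro group at C-7; an iodo group at C-4.
The substituents are ordered alphabetically, ignoring any di-/tri- multipliers.
Assembling the pieces gives 7-bromo-7-fluoro-4-iodooctanoic acid.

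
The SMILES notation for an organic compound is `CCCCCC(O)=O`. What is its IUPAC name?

hexanoic acid

The longest carbon chain that includes the –COOH group has 6 carbons, so the parent hydride is hexane.
A carboxylic acid (terminal –COOH) is the principal characteristic group, giving the suffix -oic acid.
Number the chain so that the carboxylic acid carbon is C-1 by definition.
Putting it together: hexanoic acid.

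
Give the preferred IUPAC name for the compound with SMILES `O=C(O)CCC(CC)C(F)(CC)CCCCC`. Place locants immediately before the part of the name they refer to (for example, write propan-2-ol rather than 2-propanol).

4,5-diethyl-5-fluorodecanoic acid

Counting along the main chain through the –COOH group gives 10 carbons: the parent is decane.
The highest-priority functional group is a carboxylic acid (terminal –COOH), so the name ends in -oic acid.
The numbering direction is chosen so that the carboxylic acid carbon is C-1 by definition.
With this numbering: ethyl groups at C-4 and C-5; a fluoro group at C-5.
The substituents are ordered alphabetically, ignoring any di-/tri- multipliers.
Putting it together: 4,5-diethyl-5-fluorodecanoic acid.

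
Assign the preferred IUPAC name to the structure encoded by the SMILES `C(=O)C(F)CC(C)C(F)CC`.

The longest chain bearing the –CHO group is 7 carbons long (heptane).
The principal characteristic group is an aldehyde (terminal –CHO), named with the suffix -al.
The numbering direction is chosen so that the aldehyde carbon is C-1 by definition.
This places fluoro groups at C-2 and C-5; a methyl group at C-4.
Substituent prefixes are cited in alphabetical order (multiplying prefixes like di-/tri- are ignored for ordering).
Putting it together: 2,5-difluoro-4-methylheptanal.

2,5-difluoro-4-methylheptanal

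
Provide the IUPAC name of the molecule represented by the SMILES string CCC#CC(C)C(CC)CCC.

The longest carbon chain that includes the multiple bond has 9 carbons, so the parent hydride is nonane.
The chain contains a C≡C triple bond, so the unsaturation ending is -yne.
Number the chain so that numbering from this end puts the triple bond at C-3 rather than C-6.
That gives the triple bond between C-3 and C-4; an ethyl group at C-6; a methyl group at C-5.
The substituents are ordered alphabetically, ignoring any di-/tri- multipliers.
Assembling the pieces gives 6-ethyl-5-methylnon-3-yne.

6-ethyl-5-methylnon-3-yne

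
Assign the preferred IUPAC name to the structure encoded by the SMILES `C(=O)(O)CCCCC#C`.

The longest carbon chain that includes the –COOH group and the multiple bond has 7 carbons, so the parent hydride is heptane.
The highest-priority functional group is a carboxylic acid (terminal –COOH), so the name ends in -oic acid.
There is one C≡C triple bond, indicated by the ending -yne.
The numbering direction is chosen so that the carboxylic acid carbon is C-1 by definition.
With this numbering: the triple bond between C-6 and C-7.
Assembling the pieces gives hept-6-ynoic acid.

hept-6-ynoic acid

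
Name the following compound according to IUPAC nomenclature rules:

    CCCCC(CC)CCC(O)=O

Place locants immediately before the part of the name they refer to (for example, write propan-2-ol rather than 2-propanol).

4-ethyloctanoic acid

The longest chain bearing the –COOH group is 8 carbons long (octane).
A carboxylic acid (terminal –COOH) is the principal characteristic group, giving the suffix -oic acid.
The numbering direction is chosen so that the carboxylic acid carbon is C-1 by definition.
That gives an ethyl group at C-4.
Assembling the pieces gives 4-ethyloctanoic acid.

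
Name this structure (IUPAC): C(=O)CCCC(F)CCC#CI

5-fluoro-9-iodonon-8-ynal

The longest carbon chain that includes the –CHO group and the multiple bond has 9 carbons, so the parent hydride is nonane.
The principal characteristic group is an aldehyde (terminal –CHO), named with the suffix -al.
The chain contains a C≡C triple bond, so the unsaturation ending is -yne.
Number the chain so that the aldehyde carbon is C-1 by definition.
This places the triple bond between C-8 and C-9; a fluoro group at C-5; an iodo group at C-9.
The substituents are ordered alphabetically, ignoring any di-/tri- multipliers.
The name is 5-fluoro-9-iodonon-8-ynal.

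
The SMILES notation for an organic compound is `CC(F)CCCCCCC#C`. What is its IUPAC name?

Counting along the main chain through the multiple bond gives 10 carbons: the parent is decane.
There is one C≡C triple bond, indicated by the ending -yne.
Number the chain so that numbering from this end puts the triple bond at C-1 rather than C-9.
That gives the triple bond between C-1 and C-2; a fluoro group at C-9.
Putting it together: 9-fluorodec-1-yne.

9-fluorodec-1-yne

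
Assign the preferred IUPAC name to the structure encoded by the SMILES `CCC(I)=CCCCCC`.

3-iodonon-3-ene

The longest carbon chain that includes the multiple bond has 9 carbons, so the parent hydride is nonane.
The chain contains a C=C double bond, so the unsaturation ending is -ene.
Choose the numbering such that numbering from this end puts the double bond at C-3 rather than C-6.
With this numbering: the double bond between C-3 and C-4; an iodo group at C-3.
Assembling the pieces gives 3-iodonon-3-ene.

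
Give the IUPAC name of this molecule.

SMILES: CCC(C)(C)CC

3,3-dimethylpentane

The longest continuous carbon chain has 5 atoms, so the parent hydride is pentane.
The molecule is symmetric, so either numbering direction gives the same locants.
That gives two methyl groups at C-3.
The name is 3,3-dimethylpentane.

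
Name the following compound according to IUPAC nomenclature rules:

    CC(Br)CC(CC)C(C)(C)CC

The longest continuous carbon chain has 7 atoms, so the parent hydride is heptane.
Number the chain so that the substituent locant set {2,4,5,5} is lower than {3,3,4,6} at the first point of difference.
This places a bromo group at C-2; an ethyl group at C-4; two methyl groups at C-5.
The substituents are ordered alphabetically, ignoring any di-/tri- multipliers.
Putting it together: 2-bromo-4-ethyl-5,5-dimethylheptane.

2-bromo-4-ethyl-5,5-dimethylheptane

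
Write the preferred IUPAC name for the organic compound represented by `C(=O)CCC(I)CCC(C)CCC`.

Counting along the main chain through the –CHO group gives 10 carbons: the parent is decane.
The principal characteristic group is an aldehyde (terminal –CHO), named with the suffix -al.
Choose the numbering such that the aldehyde carbon is C-1 by definition.
With this numbering: an iodo group at C-4; a methyl group at C-7.
Prefixes are listed alphabetically: iodo, methyl.
Assembling the pieces gives 4-iodo-7-methyldecanal.

4-iodo-7-methyldecanal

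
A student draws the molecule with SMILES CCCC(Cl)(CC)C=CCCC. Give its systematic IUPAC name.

6-chloro-6-ethylnon-4-ene

Counting along the main chain through the multiple bond gives 9 carbons: the parent is nonane.
A C=C double bond in the chain gives the infix -ene-.
Choose the numbering such that numbering from this end puts the double bond at C-4 rather than C-5.
With this numbering: the double bond between C-4 and C-5; a chloro group at C-6; an ethyl group at C-6.
Prefixes are listed alphabetically: chloro, ethyl.
Putting it together: 6-chloro-6-ethylnon-4-ene.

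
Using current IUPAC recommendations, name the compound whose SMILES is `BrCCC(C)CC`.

The longest carbon chain is 5 atoms: the parent is pentane.
Choose the numbering such that the substituent locant set {1,3} is lower than {3,5} at the first point of difference.
With this numbering: a bromo group at C-1; a methyl group at C-3.
The substituents are ordered alphabetically, ignoring any di-/tri- multipliers.
Putting it together: 1-bromo-3-methylpentane.

1-bromo-3-methylpentane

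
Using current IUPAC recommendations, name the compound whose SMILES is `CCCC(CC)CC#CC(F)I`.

5-ethyl-1-fluoro-1-iodooct-2-yne

The longest chain bearing the multiple bond is 8 carbons long (octane).
A C≡C triple bond in the chain gives the infix -yne-.
Choose the numbering such that numbering from this end puts the triple bond at C-2 rather than C-6.
With this numbering: the triple bond between C-2 and C-3; an ethyl group at C-5; a fluoro group at C-1; an iodo group at C-1.
Prefixes are listed alphabetically: ethyl, fluoro, iodo.
Assembling the pieces gives 5-ethyl-1-fluoro-1-iodooct-2-yne.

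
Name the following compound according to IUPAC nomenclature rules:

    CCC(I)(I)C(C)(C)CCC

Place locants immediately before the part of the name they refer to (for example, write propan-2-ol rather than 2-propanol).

The parent chain contains 7 carbons (heptane).
Choose the numbering such that the substituent locant set {3,3,4,4} is lower than {4,4,5,5} at the first point of difference.
With this numbering: two iodo groups at C-3; two methyl groups at C-4.
Substituent prefixes are cited in alphabetical order (multiplying prefixes like di-/tri- are ignored for ordering).
The name is 3,3-diiodo-4,4-dimethylheptane.

3,3-diiodo-4,4-dimethylheptane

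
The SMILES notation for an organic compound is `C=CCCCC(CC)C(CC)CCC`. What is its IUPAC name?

Counting along the main chain through the multiple bond gives 10 carbons: the parent is decane.
The chain contains a C=C double bond, so the unsaturation ending is -ene.
The numbering direction is chosen so that numbering from this end puts the double bond at C-1 rather than C-9.
That gives the double bond between C-1 and C-2; ethyl groups at C-6 and C-7.
Assembling the pieces gives 6,7-diethyldec-1-ene.

6,7-diethyldec-1-ene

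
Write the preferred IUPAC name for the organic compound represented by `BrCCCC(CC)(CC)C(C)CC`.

1-bromo-4,4-diethyl-5-methylheptane

The longest carbon chain is 7 atoms: the parent is heptane.
Choose the numbering such that the substituent locant set {1,4,4,5} is lower than {3,4,4,7} at the first point of difference.
With this numbering: a bromo group at C-1; two ethyl groups at C-4; a methyl group at C-5.
Prefixes are listed alphabetically: bromo, ethyl, methyl.
Assembling the pieces gives 1-bromo-4,4-diethyl-5-methylheptane.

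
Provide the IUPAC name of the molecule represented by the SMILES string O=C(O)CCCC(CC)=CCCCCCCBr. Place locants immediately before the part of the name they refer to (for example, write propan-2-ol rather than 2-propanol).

Counting along the main chain through the –COOH group and the multiple bond gives 12 carbons: the parent is dodecane.
The highest-priority functional group is a carboxylic acid (terminal –COOH), so the name ends in -oic acid.
A C=C double bond in the chain gives the infix -ene-.
The numbering direction is chosen so that the carboxylic acid carbon is C-1 by definition.
With this numbering: the double bond between C-5 and C-6; a bromo group at C-12; an ethyl group at C-5.
The substituents are ordered alphabetically, ignoring any di-/tri- multipliers.
Putting it together: 12-bromo-5-ethyldodec-5-enoic acid.

12-bromo-5-ethyldodec-5-enoic acid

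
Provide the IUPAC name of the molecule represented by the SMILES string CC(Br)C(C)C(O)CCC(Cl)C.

Counting along the main chain through the –OH group gives 8 carbons: the parent is octane.
The principal characteristic group is an alcohol (–OH), named with the suffix -ol.
Choose the numbering such that numbering from this end puts the hydroxyl group at C-4 rather than C-5.
That gives the hydroxyl at C-4; a bromo group at C-2; a chloro group at C-7; a methyl group at C-3.
Substituent prefixes are cited in alphabetical order (multiplying prefixes like di-/tri- are ignored for ordering).
Putting it together: 2-bromo-7-chloro-3-methyloctan-4-ol.

2-bromo-7-chloro-3-methyloctan-4-ol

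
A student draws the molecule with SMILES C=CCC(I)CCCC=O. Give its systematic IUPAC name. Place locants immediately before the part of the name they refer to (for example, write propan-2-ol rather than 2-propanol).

The longest chain bearing the –CHO group and the multiple bond is 8 carbons long (octane).
The principal characteristic group is an aldehyde (terminal –CHO), named with the suffix -al.
There is one C=C double bond, indicated by the ending -ene.
Choose the numbering such that the aldehyde carbon is C-1 by definition.
With this numbering: the double bond between C-7 and C-8; an iodo group at C-5.
Putting it together: 5-iodooct-7-enal.

5-iodooct-7-enal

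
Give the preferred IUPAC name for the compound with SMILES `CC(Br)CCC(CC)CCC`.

2-bromo-5-ethyloctane

The longest carbon chain is 8 atoms: the parent is octane.
Choose the numbering such that the substituent locant set {2,5} is lower than {4,7} at the first point of difference.
With this numbering: a bromo group at C-2; an ethyl group at C-5.
Substituent prefixes are cited in alphabetical order (multiplying prefixes like di-/tri- are ignored for ordering).
The name is 2-bromo-5-ethyloctane.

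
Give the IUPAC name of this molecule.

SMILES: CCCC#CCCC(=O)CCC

undec-7-yn-4-one

Counting along the main chain through the carbonyl and the multiple bond gives 11 carbons: the parent is undecane.
The highest-priority functional group is a ketone (C=O on an internal carbon), so the name ends in -one.
There is one C≡C triple bond, indicated by the ending -yne.
The numbering direction is chosen so that numbering from this end puts the carbonyl group at C-4 rather than C-8.
That gives the carbonyl at C-4; the triple bond between C-7 and C-8.
Putting it together: undec-7-yn-4-one.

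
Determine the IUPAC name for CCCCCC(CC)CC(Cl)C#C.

The longest chain bearing the multiple bond is 10 carbons long (decane).
A C≡C triple bond in the chain gives the infix -yne-.
Choose the numbering such that numbering from this end puts the triple bond at C-1 rather than C-9.
With this numbering: the triple bond between C-1 and C-2; a chloro group at C-3; an ethyl group at C-5.
The substituents are ordered alphabetically, ignoring any di-/tri- multipliers.
Assembling the pieces gives 3-chloro-5-ethyldec-1-yne.

3-chloro-5-ethyldec-1-yne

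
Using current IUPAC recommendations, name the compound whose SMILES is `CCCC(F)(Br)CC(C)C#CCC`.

7-bromo-7-fluoro-5-methyldec-3-yne

Counting along the main chain through the multiple bond gives 10 carbons: the parent is decane.
A C≡C triple bond in the chain gives the infix -yne-.
The numbering direction is chosen so that numbering from this end puts the triple bond at C-3 rather than C-7.
With this numbering: the triple bond between C-3 and C-4; a bromo group at C-7; a fluoro group at C-7; a methyl group at C-5.
The substituents are ordered alphabetically, ignoring any di-/tri- multipliers.
Putting it together: 7-bromo-7-fluoro-5-methyldec-3-yne.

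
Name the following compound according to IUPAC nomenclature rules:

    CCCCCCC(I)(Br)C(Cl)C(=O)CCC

6-bromo-5-chloro-6-iodododecan-4-one

The longest carbon chain that includes the carbonyl has 12 carbons, so the parent hydride is dodecane.
A ketone (C=O on an internal carbon) is the principal characteristic group, giving the suffix -one.
Number the chain so that numbering from this end puts the carbonyl group at C-4 rather than C-9.
This places the carbonyl at C-4; a bromo group at C-6; a chloro group at C-5; an iodo group at C-6.
The substituents are ordered alphabetically, ignoring any di-/tri- multipliers.
The name is 6-bromo-5-chloro-6-iodododecan-4-one.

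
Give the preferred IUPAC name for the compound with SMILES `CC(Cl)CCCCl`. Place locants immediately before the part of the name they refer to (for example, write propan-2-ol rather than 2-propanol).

The parent chain contains 5 carbons (pentane).
Number the chain so that the substituent locant set {1,4} is lower than {2,5} at the first point of difference.
This places chloro groups at C-1 and C-4.
Putting it together: 1,4-dichloropentane.

1,4-dichloropentane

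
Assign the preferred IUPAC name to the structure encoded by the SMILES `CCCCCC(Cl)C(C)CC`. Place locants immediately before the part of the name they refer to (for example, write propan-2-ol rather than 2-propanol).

4-chloro-3-methylnonane

The parent chain contains 9 carbons (nonane).
Choose the numbering such that the substituent locant set {3,4} is lower than {6,7} at the first point of difference.
That gives a chloro group at C-4; a methyl group at C-3.
The substituents are ordered alphabetically, ignoring any di-/tri- multipliers.
Assembling the pieces gives 4-chloro-3-methylnonane.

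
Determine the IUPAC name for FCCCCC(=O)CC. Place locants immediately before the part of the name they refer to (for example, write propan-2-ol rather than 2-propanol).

The longest carbon chain that includes the carbonyl has 7 carbons, so the parent hydride is heptane.
The highest-priority functional group is a ketone (C=O on an internal carbon), so the name ends in -one.
Choose the numbering such that numbering from this end puts the carbonyl group at C-3 rather than C-5.
This places the carbonyl at C-3; a fluoro group at C-7.
The name is 7-fluoroheptan-3-one.

7-fluoroheptan-3-one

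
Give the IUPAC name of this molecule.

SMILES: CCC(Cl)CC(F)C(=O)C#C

6-chloro-4-fluorooct-1-yn-3-one

The longest chain bearing the carbonyl and the multiple bond is 8 carbons long (octane).
A ketone (C=O on an internal carbon) is the principal characteristic group, giving the suffix -one.
A C≡C triple bond in the chain gives the infix -yne-.
Choose the numbering such that numbering from this end puts the carbonyl group at C-3 rather than C-6.
That gives the carbonyl at C-3; the triple bond between C-1 and C-2; a chloro group at C-6; a fluoro group at C-4.
The substituents are ordered alphabetically, ignoring any di-/tri- multipliers.
Putting it together: 6-chloro-4-fluorooct-1-yn-3-one.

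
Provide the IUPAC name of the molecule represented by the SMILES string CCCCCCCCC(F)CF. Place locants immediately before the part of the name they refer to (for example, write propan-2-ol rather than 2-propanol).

1,2-difluorodecane

The longest continuous carbon chain has 10 atoms, so the parent hydride is decane.
Choose the numbering such that the substituent locant set {1,2} is lower than {9,10} at the first point of difference.
That gives fluoro groups at C-1 and C-2.
Assembling the pieces gives 1,2-difluorodecane.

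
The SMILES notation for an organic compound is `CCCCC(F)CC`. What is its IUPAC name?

The parent chain contains 7 carbons (heptane).
Number the chain so that the substituent locant set {3} is lower than {5} at the first point of difference.
This places a fluoro group at C-3.
Assembling the pieces gives 3-fluoroheptane.

3-fluoroheptane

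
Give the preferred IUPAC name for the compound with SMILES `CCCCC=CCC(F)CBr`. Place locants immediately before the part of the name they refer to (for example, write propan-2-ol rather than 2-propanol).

1-bromo-2-fluoronon-4-ene

The longest chain bearing the multiple bond is 9 carbons long (nonane).
The chain contains a C=C double bond, so the unsaturation ending is -ene.
Choose the numbering such that numbering from this end puts the double bond at C-4 rather than C-5.
With this numbering: the double bond between C-4 and C-5; a bromo group at C-1; a fluoro group at C-2.
Prefixes are listed alphabetically: bromo, fluoro.
Assembling the pieces gives 1-bromo-2-fluoronon-4-ene.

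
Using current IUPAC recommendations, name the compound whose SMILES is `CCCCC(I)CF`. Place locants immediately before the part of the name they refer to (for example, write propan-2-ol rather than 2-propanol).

1-fluoro-2-iodohexane

The longest carbon chain is 6 atoms: the parent is hexane.
Choose the numbering such that the substituent locant set {1,2} is lower than {5,6} at the first point of difference.
This places a fluoro group at C-1; an iodo group at C-2.
Substituent prefixes are cited in alphabetical order (multiplying prefixes like di-/tri- are ignored for ordering).
The name is 1-fluoro-2-iodohexane.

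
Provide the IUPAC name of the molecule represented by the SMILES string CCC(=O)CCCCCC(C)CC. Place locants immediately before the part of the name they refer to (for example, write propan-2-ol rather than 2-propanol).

Counting along the main chain through the carbonyl gives 11 carbons: the parent is undecane.
The highest-priority functional group is a ketone (C=O on an internal carbon), so the name ends in -one.
Number the chain so that numbering from this end puts the carbonyl group at C-3 rather than C-9.
This places the carbonyl at C-3; a methyl group at C-9.
Assembling the pieces gives 9-methylundecan-3-one.

9-methylundecan-3-one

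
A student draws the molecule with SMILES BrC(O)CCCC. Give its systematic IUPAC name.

1-bromopentan-1-ol

Counting along the main chain through the –OH group gives 5 carbons: the parent is pentane.
The highest-priority functional group is an alcohol (–OH), so the name ends in -ol.
Choose the numbering such that numbering from this end puts the hydroxyl group at C-1 rather than C-5.
With this numbering: the hydroxyl at C-1; a bromo group at C-1.
Assembling the pieces gives 1-bromopentan-1-ol.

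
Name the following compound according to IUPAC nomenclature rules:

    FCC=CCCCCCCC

1-fluorodec-2-ene

The longest carbon chain that includes the multiple bond has 10 carbons, so the parent hydride is decane.
There is one C=C double bond, indicated by the ending -ene.
The numbering direction is chosen so that numbering from this end puts the double bond at C-2 rather than C-8.
That gives the double bond between C-2 and C-3; a fluoro group at C-1.
Putting it together: 1-fluorodec-2-ene.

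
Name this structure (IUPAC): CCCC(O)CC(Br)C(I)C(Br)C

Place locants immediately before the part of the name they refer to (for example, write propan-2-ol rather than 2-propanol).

Counting along the main chain through the –OH group gives 9 carbons: the parent is nonane.
An alcohol (–OH) is the principal characteristic group, giving the suffix -ol.
Choose the numbering such that numbering from this end puts the hydroxyl group at C-4 rather than C-6.
This places the hydroxyl at C-4; bromo groups at C-6 and C-8; an iodo group at C-7.
The substituents are ordered alphabetically, ignoring any di-/tri- multipliers.
Assembling the pieces gives 6,8-dibromo-7-iodononan-4-ol.

6,8-dibromo-7-iodononan-4-ol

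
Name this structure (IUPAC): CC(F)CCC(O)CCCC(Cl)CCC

The longest chain bearing the –OH group is 12 carbons long (dodecane).
An alcohol (–OH) is the principal characteristic group, giving the suffix -ol.
Number the chain so that numbering from this end puts the hydroxyl group at C-5 rather than C-8.
That gives the hydroxyl at C-5; a chloro group at C-9; a fluoro group at C-2.
Substituent prefixes are cited in alphabetical order (multiplying prefixes like di-/tri- are ignored for ordering).
Putting it together: 9-chloro-2-fluorododecan-5-ol.

9-chloro-2-fluorododecan-5-ol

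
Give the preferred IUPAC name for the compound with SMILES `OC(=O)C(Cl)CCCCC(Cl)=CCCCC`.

2,7-dichlorododec-7-enoic acid

The longest carbon chain that includes the –COOH group and the multiple bond has 12 carbons, so the parent hydride is dodecane.
A carboxylic acid (terminal –COOH) is the principal characteristic group, giving the suffix -oic acid.
There is one C=C double bond, indicated by the ending -ene.
The numbering direction is chosen so that the carboxylic acid carbon is C-1 by definition.
That gives the double bond between C-7 and C-8; chloro groups at C-2 and C-7.
Putting it together: 2,7-dichlorododec-7-enoic acid.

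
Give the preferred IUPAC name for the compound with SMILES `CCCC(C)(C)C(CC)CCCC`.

The parent chain contains 9 carbons (nonane).
Number the chain so that the substituent locant set {4,4,5} is lower than {5,6,6} at the first point of difference.
This places an ethyl group at C-5; two methyl groups at C-4.
Prefixes are listed alphabetically: ethyl, methyl.
Putting it together: 5-ethyl-4,4-dimethylnonane.

5-ethyl-4,4-dimethylnonane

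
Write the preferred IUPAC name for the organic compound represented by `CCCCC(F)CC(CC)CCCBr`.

1-bromo-4-ethyl-6-fluorodecane

The parent chain contains 10 carbons (decane).
Number the chain so that the substituent locant set {1,4,6} is lower than {5,7,10} at the first point of difference.
That gives a bromo group at C-1; an ethyl group at C-4; a fluoro group at C-6.
Substituent prefixes are cited in alphabetical order (multiplying prefixes like di-/tri- are ignored for ordering).
Assembling the pieces gives 1-bromo-4-ethyl-6-fluorodecane.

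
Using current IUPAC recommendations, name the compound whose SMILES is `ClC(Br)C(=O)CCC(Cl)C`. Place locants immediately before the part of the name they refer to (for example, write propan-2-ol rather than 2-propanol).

Counting along the main chain through the carbonyl gives 6 carbons: the parent is hexane.
The principal characteristic group is a ketone (C=O on an internal carbon), named with the suffix -one.
The numbering direction is chosen so that numbering from this end puts the carbonyl group at C-2 rather than C-5.
That gives the carbonyl at C-2; a bromo group at C-1; chloro groups at C-1 and C-5.
Substituent prefixes are cited in alphabetical order (multiplying prefixes like di-/tri- are ignored for ordering).
The name is 1-bromo-1,5-dichlorohexan-2-one.

1-bromo-1,5-dichlorohexan-2-one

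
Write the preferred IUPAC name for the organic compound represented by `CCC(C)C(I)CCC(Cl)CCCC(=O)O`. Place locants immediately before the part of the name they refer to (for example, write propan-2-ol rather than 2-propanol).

The longest chain bearing the –COOH group is 11 carbons long (undecane).
A carboxylic acid (terminal –COOH) is the principal characteristic group, giving the suffix -oic acid.
Number the chain so that the carboxylic acid carbon is C-1 by definition.
That gives a chloro group at C-5; an iodo group at C-8; a methyl group at C-9.
Prefixes are listed alphabetically: chloro, iodo, methyl.
Putting it together: 5-chloro-8-iodo-9-methylundecanoic acid.

5-chloro-8-iodo-9-methylundecanoic acid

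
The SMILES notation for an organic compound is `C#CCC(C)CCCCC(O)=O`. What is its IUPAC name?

6-methylnon-8-ynoic acid

The longest carbon chain that includes the –COOH group and the multiple bond has 9 carbons, so the parent hydride is nonane.
The highest-priority functional group is a carboxylic acid (terminal –COOH), so the name ends in -oic acid.
There is one C≡C triple bond, indicated by the ending -yne.
The numbering direction is chosen so that the carboxylic acid carbon is C-1 by definition.
That gives the triple bond between C-8 and C-9; a methyl group at C-6.
Putting it together: 6-methylnon-8-ynoic acid.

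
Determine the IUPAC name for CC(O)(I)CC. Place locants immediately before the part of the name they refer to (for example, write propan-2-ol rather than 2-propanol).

2-iodobutan-2-ol

Counting along the main chain through the –OH group gives 4 carbons: the parent is butane.
The principal characteristic group is an alcohol (–OH), named with the suffix -ol.
The numbering direction is chosen so that numbering from this end puts the hydroxyl group at C-2 rather than C-3.
This places the hydroxyl at C-2; an iodo group at C-2.
Assembling the pieces gives 2-iodobutan-2-ol.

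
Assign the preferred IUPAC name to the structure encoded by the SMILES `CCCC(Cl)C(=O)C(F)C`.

4-chloro-2-fluoroheptan-3-one

The longest chain bearing the carbonyl is 7 carbons long (heptane).
The highest-priority functional group is a ketone (C=O on an internal carbon), so the name ends in -one.
The numbering direction is chosen so that numbering from this end puts the carbonyl group at C-3 rather than C-5.
This places the carbonyl at C-3; a chloro group at C-4; a fluoro group at C-2.
Substituent prefixes are cited in alphabetical order (multiplying prefixes like di-/tri- are ignored for ordering).
The name is 4-chloro-2-fluoroheptan-3-one.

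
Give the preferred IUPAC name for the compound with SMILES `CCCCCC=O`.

The longest carbon chain that includes the –CHO group has 6 carbons, so the parent hydride is hexane.
The principal characteristic group is an aldehyde (terminal –CHO), named with the suffix -al.
The numbering direction is chosen so that the aldehyde carbon is C-1 by definition.
The name is hexanal.

hexanal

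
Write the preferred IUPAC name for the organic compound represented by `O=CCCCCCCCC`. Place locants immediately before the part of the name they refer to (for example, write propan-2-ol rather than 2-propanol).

The longest carbon chain that includes the –CHO group has 9 carbons, so the parent hydride is nonane.
The highest-priority functional group is an aldehyde (terminal –CHO), so the name ends in -al.
Choose the numbering such that the aldehyde carbon is C-1 by definition.
Putting it together: nonanal.

nonanal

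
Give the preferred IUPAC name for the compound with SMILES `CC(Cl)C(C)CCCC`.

2-chloro-3-methylheptane

The parent chain contains 7 carbons (heptane).
Number the chain so that the substituent locant set {2,3} is lower than {5,6} at the first point of difference.
With this numbering: a chloro group at C-2; a methyl group at C-3.
Substituent prefixes are cited in alphabetical order (multiplying prefixes like di-/tri- are ignored for ordering).
Putting it together: 2-chloro-3-methylheptane.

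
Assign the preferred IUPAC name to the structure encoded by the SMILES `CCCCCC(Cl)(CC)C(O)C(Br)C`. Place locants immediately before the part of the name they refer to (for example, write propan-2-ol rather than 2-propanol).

2-bromo-4-chloro-4-ethylnonan-3-ol

Counting along the main chain through the –OH group gives 9 carbons: the parent is nonane.
The principal characteristic group is an alcohol (–OH), named with the suffix -ol.
Number the chain so that numbering from this end puts the hydroxyl group at C-3 rather than C-7.
That gives the hydroxyl at C-3; a bromo group at C-2; a chloro group at C-4; an ethyl group at C-4.
Prefixes are listed alphabetically: bromo, chloro, ethyl.
Assembling the pieces gives 2-bromo-4-chloro-4-ethylnonan-3-ol.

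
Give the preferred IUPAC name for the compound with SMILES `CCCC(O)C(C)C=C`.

The longest chain bearing the –OH group and the multiple bond is 7 carbons long (heptane).
The principal characteristic group is an alcohol (–OH), named with the suffix -ol.
The chain contains a C=C double bond, so the unsaturation ending is -ene.
The numbering direction is chosen so that numbering from this end puts the double bond at C-1 rather than C-6.
This places the hydroxyl at C-4; the double bond between C-1 and C-2; a methyl group at C-3.
The name is 3-methylhept-1-en-4-ol.

3-methylhept-1-en-4-ol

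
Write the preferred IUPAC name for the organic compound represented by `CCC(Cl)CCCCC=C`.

The longest chain bearing the multiple bond is 9 carbons long (nonane).
There is one C=C double bond, indicated by the ending -ene.
Choose the numbering such that numbering from this end puts the double bond at C-1 rather than C-8.
That gives the double bond between C-1 and C-2; a chloro group at C-7.
Putting it together: 7-chloronon-1-ene.

7-chloronon-1-ene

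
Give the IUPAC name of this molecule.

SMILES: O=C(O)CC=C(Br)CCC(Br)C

The longest chain bearing the –COOH group and the multiple bond is 8 carbons long (octane).
The highest-priority functional group is a carboxylic acid (terminal –COOH), so the name ends in -oic acid.
The chain contains a C=C double bond, so the unsaturation ending is -ene.
Choose the numbering such that the carboxylic acid carbon is C-1 by definition.
With this numbering: the double bond between C-3 and C-4; bromo groups at C-4 and C-7.
The name is 4,7-dibromooct-3-enoic acid.

4,7-dibromooct-3-enoic acid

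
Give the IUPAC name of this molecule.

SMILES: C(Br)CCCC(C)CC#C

Counting along the main chain through the multiple bond gives 8 carbons: the parent is octane.
A C≡C triple bond in the chain gives the infix -yne-.
The numbering direction is chosen so that numbering from this end puts the triple bond at C-1 rather than C-7.
That gives the triple bond between C-1 and C-2; a bromo group at C-8; a methyl group at C-4.
The substituents are ordered alphabetically, ignoring any di-/tri- multipliers.
Assembling the pieces gives 8-bromo-4-methyloct-1-yne.

8-bromo-4-methyloct-1-yne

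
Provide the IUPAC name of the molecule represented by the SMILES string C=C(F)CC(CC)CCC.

4-ethyl-2-fluorohept-1-ene

The longest carbon chain that includes the multiple bond has 7 carbons, so the parent hydride is heptane.
The chain contains a C=C double bond, so the unsaturation ending is -ene.
Choose the numbering such that numbering from this end puts the double bond at C-1 rather than C-6.
This places the double bond between C-1 and C-2; an ethyl group at C-4; a fluoro group at C-2.
The substituents are ordered alphabetically, ignoring any di-/tri- multipliers.
The name is 4-ethyl-2-fluorohept-1-ene.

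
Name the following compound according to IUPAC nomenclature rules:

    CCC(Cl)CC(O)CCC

Counting along the main chain through the –OH group gives 8 carbons: the parent is octane.
The principal characteristic group is an alcohol (–OH), named with the suffix -ol.
The numbering direction is chosen so that numbering from this end puts the hydroxyl group at C-4 rather than C-5.
This places the hydroxyl at C-4; a chloro group at C-6.
The name is 6-chlorooctan-4-ol.

6-chlorooctan-4-ol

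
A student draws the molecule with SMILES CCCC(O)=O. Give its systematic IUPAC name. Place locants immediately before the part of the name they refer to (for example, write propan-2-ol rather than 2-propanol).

The longest chain bearing the –COOH group is 4 carbons long (butane).
The highest-priority functional group is a carboxylic acid (terminal –COOH), so the name ends in -oic acid.
Number the chain so that the carboxylic acid carbon is C-1 by definition.
Putting it together: butanoic acid.

butanoic acid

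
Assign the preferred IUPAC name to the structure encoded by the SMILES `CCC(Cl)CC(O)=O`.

Counting along the main chain through the –COOH group gives 5 carbons: the parent is pentane.
A carboxylic acid (terminal –COOH) is the principal characteristic group, giving the suffix -oic acid.
Number the chain so that the carboxylic acid carbon is C-1 by definition.
That gives a chloro group at C-3.
The name is 3-chloropentanoic acid.

3-chloropentanoic acid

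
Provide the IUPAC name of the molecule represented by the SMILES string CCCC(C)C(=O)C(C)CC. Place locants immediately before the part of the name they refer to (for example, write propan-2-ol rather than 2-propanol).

The longest carbon chain that includes the carbonyl has 8 carbons, so the parent hydride is octane.
The principal characteristic group is a ketone (C=O on an internal carbon), named with the suffix -one.
Choose the numbering such that numbering from this end puts the carbonyl group at C-4 rather than C-5.
That gives the carbonyl at C-4; methyl groups at C-3 and C-5.
Assembling the pieces gives 3,5-dimethyloctan-4-one.

3,5-dimethyloctan-4-one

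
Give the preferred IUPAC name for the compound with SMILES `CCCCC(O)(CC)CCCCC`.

5-ethyldecan-5-ol

The longest carbon chain that includes the –OH group has 10 carbons, so the parent hydride is decane.
An alcohol (–OH) is the principal characteristic group, giving the suffix -ol.
Choose the numbering such that numbering from this end puts the hydroxyl group at C-5 rather than C-6.
That gives the hydroxyl at C-5; an ethyl group at C-5.
Assembling the pieces gives 5-ethyldecan-5-ol.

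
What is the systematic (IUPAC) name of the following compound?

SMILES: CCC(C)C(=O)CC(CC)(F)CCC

The longest chain bearing the carbonyl is 9 carbons long (nonane).
The principal characteristic group is a ketone (C=O on an internal carbon), named with the suffix -one.
Number the chain so that numbering from this end puts the carbonyl group at C-4 rather than C-6.
With this numbering: the carbonyl at C-4; an ethyl group at C-6; a fluoro group at C-6; a methyl group at C-3.
The substituents are ordered alphabetically, ignoring any di-/tri- multipliers.
Putting it together: 6-ethyl-6-fluoro-3-methylnonan-4-one.

6-ethyl-6-fluoro-3-methylnonan-4-one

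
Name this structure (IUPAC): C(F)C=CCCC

1-fluorohex-2-ene

The longest carbon chain that includes the multiple bond has 6 carbons, so the parent hydride is hexane.
A C=C double bond in the chain gives the infix -ene-.
The numbering direction is chosen so that numbering from this end puts the double bond at C-2 rather than C-4.
This places the double bond between C-2 and C-3; a fluoro group at C-1.
The name is 1-fluorohex-2-ene.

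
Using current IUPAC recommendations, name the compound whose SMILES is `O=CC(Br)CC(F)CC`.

The longest chain bearing the –CHO group is 6 carbons long (hexane).
An aldehyde (terminal –CHO) is the principal characteristic group, giving the suffix -al.
Choose the numbering such that the aldehyde carbon is C-1 by definition.
This places a bromo group at C-2; a fluoro group at C-4.
The substituents are ordered alphabetically, ignoring any di-/tri- multipliers.
Assembling the pieces gives 2-bromo-4-fluorohexanal.

2-bromo-4-fluorohexanal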